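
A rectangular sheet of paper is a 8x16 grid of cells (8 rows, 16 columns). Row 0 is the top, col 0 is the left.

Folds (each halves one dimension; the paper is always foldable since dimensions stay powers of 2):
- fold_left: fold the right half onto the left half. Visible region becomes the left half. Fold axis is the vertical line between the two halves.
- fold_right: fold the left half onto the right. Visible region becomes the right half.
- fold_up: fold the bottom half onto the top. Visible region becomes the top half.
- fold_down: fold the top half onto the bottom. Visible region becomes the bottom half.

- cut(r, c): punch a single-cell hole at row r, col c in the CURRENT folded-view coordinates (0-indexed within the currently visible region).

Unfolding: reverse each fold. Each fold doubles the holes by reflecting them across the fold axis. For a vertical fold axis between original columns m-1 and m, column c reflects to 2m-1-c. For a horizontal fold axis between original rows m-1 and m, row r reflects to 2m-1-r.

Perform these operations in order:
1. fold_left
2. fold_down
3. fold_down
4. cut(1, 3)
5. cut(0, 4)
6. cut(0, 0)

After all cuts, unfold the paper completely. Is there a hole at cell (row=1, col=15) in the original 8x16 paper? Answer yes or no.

Op 1 fold_left: fold axis v@8; visible region now rows[0,8) x cols[0,8) = 8x8
Op 2 fold_down: fold axis h@4; visible region now rows[4,8) x cols[0,8) = 4x8
Op 3 fold_down: fold axis h@6; visible region now rows[6,8) x cols[0,8) = 2x8
Op 4 cut(1, 3): punch at orig (7,3); cuts so far [(7, 3)]; region rows[6,8) x cols[0,8) = 2x8
Op 5 cut(0, 4): punch at orig (6,4); cuts so far [(6, 4), (7, 3)]; region rows[6,8) x cols[0,8) = 2x8
Op 6 cut(0, 0): punch at orig (6,0); cuts so far [(6, 0), (6, 4), (7, 3)]; region rows[6,8) x cols[0,8) = 2x8
Unfold 1 (reflect across h@6): 6 holes -> [(4, 3), (5, 0), (5, 4), (6, 0), (6, 4), (7, 3)]
Unfold 2 (reflect across h@4): 12 holes -> [(0, 3), (1, 0), (1, 4), (2, 0), (2, 4), (3, 3), (4, 3), (5, 0), (5, 4), (6, 0), (6, 4), (7, 3)]
Unfold 3 (reflect across v@8): 24 holes -> [(0, 3), (0, 12), (1, 0), (1, 4), (1, 11), (1, 15), (2, 0), (2, 4), (2, 11), (2, 15), (3, 3), (3, 12), (4, 3), (4, 12), (5, 0), (5, 4), (5, 11), (5, 15), (6, 0), (6, 4), (6, 11), (6, 15), (7, 3), (7, 12)]
Holes: [(0, 3), (0, 12), (1, 0), (1, 4), (1, 11), (1, 15), (2, 0), (2, 4), (2, 11), (2, 15), (3, 3), (3, 12), (4, 3), (4, 12), (5, 0), (5, 4), (5, 11), (5, 15), (6, 0), (6, 4), (6, 11), (6, 15), (7, 3), (7, 12)]

Answer: yes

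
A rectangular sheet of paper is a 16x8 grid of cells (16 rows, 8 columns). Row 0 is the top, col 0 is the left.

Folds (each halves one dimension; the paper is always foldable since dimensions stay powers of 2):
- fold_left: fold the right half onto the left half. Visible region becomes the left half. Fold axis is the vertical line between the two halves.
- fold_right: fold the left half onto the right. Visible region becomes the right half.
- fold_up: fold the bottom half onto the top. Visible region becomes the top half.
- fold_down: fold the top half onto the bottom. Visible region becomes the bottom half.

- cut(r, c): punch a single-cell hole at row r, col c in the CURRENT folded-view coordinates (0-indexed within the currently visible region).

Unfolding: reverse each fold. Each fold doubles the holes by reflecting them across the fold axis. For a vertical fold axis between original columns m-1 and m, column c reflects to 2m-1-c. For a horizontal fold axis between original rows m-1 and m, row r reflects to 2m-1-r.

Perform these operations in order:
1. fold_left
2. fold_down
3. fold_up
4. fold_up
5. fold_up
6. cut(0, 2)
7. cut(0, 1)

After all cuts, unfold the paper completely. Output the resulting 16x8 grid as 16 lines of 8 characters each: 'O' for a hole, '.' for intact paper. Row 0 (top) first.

Answer: .OO..OO.
.OO..OO.
.OO..OO.
.OO..OO.
.OO..OO.
.OO..OO.
.OO..OO.
.OO..OO.
.OO..OO.
.OO..OO.
.OO..OO.
.OO..OO.
.OO..OO.
.OO..OO.
.OO..OO.
.OO..OO.

Derivation:
Op 1 fold_left: fold axis v@4; visible region now rows[0,16) x cols[0,4) = 16x4
Op 2 fold_down: fold axis h@8; visible region now rows[8,16) x cols[0,4) = 8x4
Op 3 fold_up: fold axis h@12; visible region now rows[8,12) x cols[0,4) = 4x4
Op 4 fold_up: fold axis h@10; visible region now rows[8,10) x cols[0,4) = 2x4
Op 5 fold_up: fold axis h@9; visible region now rows[8,9) x cols[0,4) = 1x4
Op 6 cut(0, 2): punch at orig (8,2); cuts so far [(8, 2)]; region rows[8,9) x cols[0,4) = 1x4
Op 7 cut(0, 1): punch at orig (8,1); cuts so far [(8, 1), (8, 2)]; region rows[8,9) x cols[0,4) = 1x4
Unfold 1 (reflect across h@9): 4 holes -> [(8, 1), (8, 2), (9, 1), (9, 2)]
Unfold 2 (reflect across h@10): 8 holes -> [(8, 1), (8, 2), (9, 1), (9, 2), (10, 1), (10, 2), (11, 1), (11, 2)]
Unfold 3 (reflect across h@12): 16 holes -> [(8, 1), (8, 2), (9, 1), (9, 2), (10, 1), (10, 2), (11, 1), (11, 2), (12, 1), (12, 2), (13, 1), (13, 2), (14, 1), (14, 2), (15, 1), (15, 2)]
Unfold 4 (reflect across h@8): 32 holes -> [(0, 1), (0, 2), (1, 1), (1, 2), (2, 1), (2, 2), (3, 1), (3, 2), (4, 1), (4, 2), (5, 1), (5, 2), (6, 1), (6, 2), (7, 1), (7, 2), (8, 1), (8, 2), (9, 1), (9, 2), (10, 1), (10, 2), (11, 1), (11, 2), (12, 1), (12, 2), (13, 1), (13, 2), (14, 1), (14, 2), (15, 1), (15, 2)]
Unfold 5 (reflect across v@4): 64 holes -> [(0, 1), (0, 2), (0, 5), (0, 6), (1, 1), (1, 2), (1, 5), (1, 6), (2, 1), (2, 2), (2, 5), (2, 6), (3, 1), (3, 2), (3, 5), (3, 6), (4, 1), (4, 2), (4, 5), (4, 6), (5, 1), (5, 2), (5, 5), (5, 6), (6, 1), (6, 2), (6, 5), (6, 6), (7, 1), (7, 2), (7, 5), (7, 6), (8, 1), (8, 2), (8, 5), (8, 6), (9, 1), (9, 2), (9, 5), (9, 6), (10, 1), (10, 2), (10, 5), (10, 6), (11, 1), (11, 2), (11, 5), (11, 6), (12, 1), (12, 2), (12, 5), (12, 6), (13, 1), (13, 2), (13, 5), (13, 6), (14, 1), (14, 2), (14, 5), (14, 6), (15, 1), (15, 2), (15, 5), (15, 6)]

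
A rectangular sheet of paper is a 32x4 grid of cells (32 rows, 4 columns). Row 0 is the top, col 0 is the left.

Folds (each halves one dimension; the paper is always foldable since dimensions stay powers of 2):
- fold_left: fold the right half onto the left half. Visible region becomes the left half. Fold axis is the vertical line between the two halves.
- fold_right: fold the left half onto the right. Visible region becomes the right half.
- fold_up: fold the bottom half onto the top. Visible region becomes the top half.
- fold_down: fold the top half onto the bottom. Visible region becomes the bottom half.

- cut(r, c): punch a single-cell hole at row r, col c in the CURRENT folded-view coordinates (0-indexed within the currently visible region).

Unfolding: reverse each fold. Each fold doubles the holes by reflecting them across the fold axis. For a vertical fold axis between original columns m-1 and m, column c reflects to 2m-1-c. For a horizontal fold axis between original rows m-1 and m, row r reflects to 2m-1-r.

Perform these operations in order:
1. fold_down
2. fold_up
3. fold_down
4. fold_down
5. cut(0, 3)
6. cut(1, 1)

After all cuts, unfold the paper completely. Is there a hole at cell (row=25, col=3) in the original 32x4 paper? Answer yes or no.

Op 1 fold_down: fold axis h@16; visible region now rows[16,32) x cols[0,4) = 16x4
Op 2 fold_up: fold axis h@24; visible region now rows[16,24) x cols[0,4) = 8x4
Op 3 fold_down: fold axis h@20; visible region now rows[20,24) x cols[0,4) = 4x4
Op 4 fold_down: fold axis h@22; visible region now rows[22,24) x cols[0,4) = 2x4
Op 5 cut(0, 3): punch at orig (22,3); cuts so far [(22, 3)]; region rows[22,24) x cols[0,4) = 2x4
Op 6 cut(1, 1): punch at orig (23,1); cuts so far [(22, 3), (23, 1)]; region rows[22,24) x cols[0,4) = 2x4
Unfold 1 (reflect across h@22): 4 holes -> [(20, 1), (21, 3), (22, 3), (23, 1)]
Unfold 2 (reflect across h@20): 8 holes -> [(16, 1), (17, 3), (18, 3), (19, 1), (20, 1), (21, 3), (22, 3), (23, 1)]
Unfold 3 (reflect across h@24): 16 holes -> [(16, 1), (17, 3), (18, 3), (19, 1), (20, 1), (21, 3), (22, 3), (23, 1), (24, 1), (25, 3), (26, 3), (27, 1), (28, 1), (29, 3), (30, 3), (31, 1)]
Unfold 4 (reflect across h@16): 32 holes -> [(0, 1), (1, 3), (2, 3), (3, 1), (4, 1), (5, 3), (6, 3), (7, 1), (8, 1), (9, 3), (10, 3), (11, 1), (12, 1), (13, 3), (14, 3), (15, 1), (16, 1), (17, 3), (18, 3), (19, 1), (20, 1), (21, 3), (22, 3), (23, 1), (24, 1), (25, 3), (26, 3), (27, 1), (28, 1), (29, 3), (30, 3), (31, 1)]
Holes: [(0, 1), (1, 3), (2, 3), (3, 1), (4, 1), (5, 3), (6, 3), (7, 1), (8, 1), (9, 3), (10, 3), (11, 1), (12, 1), (13, 3), (14, 3), (15, 1), (16, 1), (17, 3), (18, 3), (19, 1), (20, 1), (21, 3), (22, 3), (23, 1), (24, 1), (25, 3), (26, 3), (27, 1), (28, 1), (29, 3), (30, 3), (31, 1)]

Answer: yes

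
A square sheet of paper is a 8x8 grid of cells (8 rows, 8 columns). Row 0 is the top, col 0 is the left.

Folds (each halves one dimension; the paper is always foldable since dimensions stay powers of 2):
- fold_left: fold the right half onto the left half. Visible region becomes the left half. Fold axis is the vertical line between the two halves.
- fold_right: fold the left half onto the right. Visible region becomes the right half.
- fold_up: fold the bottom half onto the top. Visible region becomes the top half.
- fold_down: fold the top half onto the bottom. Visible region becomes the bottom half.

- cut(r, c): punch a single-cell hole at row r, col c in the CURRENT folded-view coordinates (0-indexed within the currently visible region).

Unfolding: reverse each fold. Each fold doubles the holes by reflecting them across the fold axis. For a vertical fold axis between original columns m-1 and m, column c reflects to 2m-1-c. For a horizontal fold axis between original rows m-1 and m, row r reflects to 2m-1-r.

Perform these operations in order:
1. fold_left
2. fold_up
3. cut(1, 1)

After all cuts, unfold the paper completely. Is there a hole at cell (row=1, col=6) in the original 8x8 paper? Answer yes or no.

Answer: yes

Derivation:
Op 1 fold_left: fold axis v@4; visible region now rows[0,8) x cols[0,4) = 8x4
Op 2 fold_up: fold axis h@4; visible region now rows[0,4) x cols[0,4) = 4x4
Op 3 cut(1, 1): punch at orig (1,1); cuts so far [(1, 1)]; region rows[0,4) x cols[0,4) = 4x4
Unfold 1 (reflect across h@4): 2 holes -> [(1, 1), (6, 1)]
Unfold 2 (reflect across v@4): 4 holes -> [(1, 1), (1, 6), (6, 1), (6, 6)]
Holes: [(1, 1), (1, 6), (6, 1), (6, 6)]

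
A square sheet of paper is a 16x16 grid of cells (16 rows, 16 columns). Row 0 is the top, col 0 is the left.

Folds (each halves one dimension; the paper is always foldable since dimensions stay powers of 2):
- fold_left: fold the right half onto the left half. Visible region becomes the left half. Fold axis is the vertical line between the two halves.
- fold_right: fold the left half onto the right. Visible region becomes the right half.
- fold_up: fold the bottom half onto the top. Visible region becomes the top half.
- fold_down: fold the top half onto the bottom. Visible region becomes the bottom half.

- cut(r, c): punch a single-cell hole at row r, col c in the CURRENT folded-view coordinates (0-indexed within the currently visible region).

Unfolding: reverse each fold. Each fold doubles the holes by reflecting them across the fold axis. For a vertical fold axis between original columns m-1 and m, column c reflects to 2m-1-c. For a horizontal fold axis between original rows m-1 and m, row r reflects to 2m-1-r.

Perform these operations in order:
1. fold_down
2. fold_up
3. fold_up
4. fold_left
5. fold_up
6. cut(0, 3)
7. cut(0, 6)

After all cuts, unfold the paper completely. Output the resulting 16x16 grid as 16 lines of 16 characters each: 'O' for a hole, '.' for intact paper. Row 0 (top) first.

Op 1 fold_down: fold axis h@8; visible region now rows[8,16) x cols[0,16) = 8x16
Op 2 fold_up: fold axis h@12; visible region now rows[8,12) x cols[0,16) = 4x16
Op 3 fold_up: fold axis h@10; visible region now rows[8,10) x cols[0,16) = 2x16
Op 4 fold_left: fold axis v@8; visible region now rows[8,10) x cols[0,8) = 2x8
Op 5 fold_up: fold axis h@9; visible region now rows[8,9) x cols[0,8) = 1x8
Op 6 cut(0, 3): punch at orig (8,3); cuts so far [(8, 3)]; region rows[8,9) x cols[0,8) = 1x8
Op 7 cut(0, 6): punch at orig (8,6); cuts so far [(8, 3), (8, 6)]; region rows[8,9) x cols[0,8) = 1x8
Unfold 1 (reflect across h@9): 4 holes -> [(8, 3), (8, 6), (9, 3), (9, 6)]
Unfold 2 (reflect across v@8): 8 holes -> [(8, 3), (8, 6), (8, 9), (8, 12), (9, 3), (9, 6), (9, 9), (9, 12)]
Unfold 3 (reflect across h@10): 16 holes -> [(8, 3), (8, 6), (8, 9), (8, 12), (9, 3), (9, 6), (9, 9), (9, 12), (10, 3), (10, 6), (10, 9), (10, 12), (11, 3), (11, 6), (11, 9), (11, 12)]
Unfold 4 (reflect across h@12): 32 holes -> [(8, 3), (8, 6), (8, 9), (8, 12), (9, 3), (9, 6), (9, 9), (9, 12), (10, 3), (10, 6), (10, 9), (10, 12), (11, 3), (11, 6), (11, 9), (11, 12), (12, 3), (12, 6), (12, 9), (12, 12), (13, 3), (13, 6), (13, 9), (13, 12), (14, 3), (14, 6), (14, 9), (14, 12), (15, 3), (15, 6), (15, 9), (15, 12)]
Unfold 5 (reflect across h@8): 64 holes -> [(0, 3), (0, 6), (0, 9), (0, 12), (1, 3), (1, 6), (1, 9), (1, 12), (2, 3), (2, 6), (2, 9), (2, 12), (3, 3), (3, 6), (3, 9), (3, 12), (4, 3), (4, 6), (4, 9), (4, 12), (5, 3), (5, 6), (5, 9), (5, 12), (6, 3), (6, 6), (6, 9), (6, 12), (7, 3), (7, 6), (7, 9), (7, 12), (8, 3), (8, 6), (8, 9), (8, 12), (9, 3), (9, 6), (9, 9), (9, 12), (10, 3), (10, 6), (10, 9), (10, 12), (11, 3), (11, 6), (11, 9), (11, 12), (12, 3), (12, 6), (12, 9), (12, 12), (13, 3), (13, 6), (13, 9), (13, 12), (14, 3), (14, 6), (14, 9), (14, 12), (15, 3), (15, 6), (15, 9), (15, 12)]

Answer: ...O..O..O..O...
...O..O..O..O...
...O..O..O..O...
...O..O..O..O...
...O..O..O..O...
...O..O..O..O...
...O..O..O..O...
...O..O..O..O...
...O..O..O..O...
...O..O..O..O...
...O..O..O..O...
...O..O..O..O...
...O..O..O..O...
...O..O..O..O...
...O..O..O..O...
...O..O..O..O...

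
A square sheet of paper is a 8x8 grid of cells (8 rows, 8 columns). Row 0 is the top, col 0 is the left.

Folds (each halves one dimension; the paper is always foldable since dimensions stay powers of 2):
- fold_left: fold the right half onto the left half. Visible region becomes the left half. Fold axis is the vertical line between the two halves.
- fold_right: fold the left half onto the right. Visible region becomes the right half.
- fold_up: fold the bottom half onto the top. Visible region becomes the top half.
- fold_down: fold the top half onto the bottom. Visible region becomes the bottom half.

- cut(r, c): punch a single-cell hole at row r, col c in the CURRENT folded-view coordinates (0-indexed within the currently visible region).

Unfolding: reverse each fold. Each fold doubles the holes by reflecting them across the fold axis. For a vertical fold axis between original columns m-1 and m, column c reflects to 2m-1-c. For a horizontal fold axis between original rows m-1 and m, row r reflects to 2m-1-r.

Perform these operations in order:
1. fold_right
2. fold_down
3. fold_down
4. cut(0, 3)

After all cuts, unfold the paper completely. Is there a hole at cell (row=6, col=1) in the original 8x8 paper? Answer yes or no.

Op 1 fold_right: fold axis v@4; visible region now rows[0,8) x cols[4,8) = 8x4
Op 2 fold_down: fold axis h@4; visible region now rows[4,8) x cols[4,8) = 4x4
Op 3 fold_down: fold axis h@6; visible region now rows[6,8) x cols[4,8) = 2x4
Op 4 cut(0, 3): punch at orig (6,7); cuts so far [(6, 7)]; region rows[6,8) x cols[4,8) = 2x4
Unfold 1 (reflect across h@6): 2 holes -> [(5, 7), (6, 7)]
Unfold 2 (reflect across h@4): 4 holes -> [(1, 7), (2, 7), (5, 7), (6, 7)]
Unfold 3 (reflect across v@4): 8 holes -> [(1, 0), (1, 7), (2, 0), (2, 7), (5, 0), (5, 7), (6, 0), (6, 7)]
Holes: [(1, 0), (1, 7), (2, 0), (2, 7), (5, 0), (5, 7), (6, 0), (6, 7)]

Answer: no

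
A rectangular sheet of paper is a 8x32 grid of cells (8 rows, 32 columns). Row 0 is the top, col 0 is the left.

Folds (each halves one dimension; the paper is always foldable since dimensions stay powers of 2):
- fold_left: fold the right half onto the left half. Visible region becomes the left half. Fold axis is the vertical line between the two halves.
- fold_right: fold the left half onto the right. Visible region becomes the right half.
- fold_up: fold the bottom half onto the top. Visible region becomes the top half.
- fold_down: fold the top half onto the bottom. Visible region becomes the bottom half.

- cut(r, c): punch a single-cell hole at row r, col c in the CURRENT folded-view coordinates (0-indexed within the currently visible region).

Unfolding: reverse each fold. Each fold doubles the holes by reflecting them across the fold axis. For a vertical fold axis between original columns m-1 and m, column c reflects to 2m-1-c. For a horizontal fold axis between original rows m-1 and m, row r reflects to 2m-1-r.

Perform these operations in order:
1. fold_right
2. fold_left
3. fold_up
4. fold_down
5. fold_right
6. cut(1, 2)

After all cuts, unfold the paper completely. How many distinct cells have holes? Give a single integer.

Answer: 32

Derivation:
Op 1 fold_right: fold axis v@16; visible region now rows[0,8) x cols[16,32) = 8x16
Op 2 fold_left: fold axis v@24; visible region now rows[0,8) x cols[16,24) = 8x8
Op 3 fold_up: fold axis h@4; visible region now rows[0,4) x cols[16,24) = 4x8
Op 4 fold_down: fold axis h@2; visible region now rows[2,4) x cols[16,24) = 2x8
Op 5 fold_right: fold axis v@20; visible region now rows[2,4) x cols[20,24) = 2x4
Op 6 cut(1, 2): punch at orig (3,22); cuts so far [(3, 22)]; region rows[2,4) x cols[20,24) = 2x4
Unfold 1 (reflect across v@20): 2 holes -> [(3, 17), (3, 22)]
Unfold 2 (reflect across h@2): 4 holes -> [(0, 17), (0, 22), (3, 17), (3, 22)]
Unfold 3 (reflect across h@4): 8 holes -> [(0, 17), (0, 22), (3, 17), (3, 22), (4, 17), (4, 22), (7, 17), (7, 22)]
Unfold 4 (reflect across v@24): 16 holes -> [(0, 17), (0, 22), (0, 25), (0, 30), (3, 17), (3, 22), (3, 25), (3, 30), (4, 17), (4, 22), (4, 25), (4, 30), (7, 17), (7, 22), (7, 25), (7, 30)]
Unfold 5 (reflect across v@16): 32 holes -> [(0, 1), (0, 6), (0, 9), (0, 14), (0, 17), (0, 22), (0, 25), (0, 30), (3, 1), (3, 6), (3, 9), (3, 14), (3, 17), (3, 22), (3, 25), (3, 30), (4, 1), (4, 6), (4, 9), (4, 14), (4, 17), (4, 22), (4, 25), (4, 30), (7, 1), (7, 6), (7, 9), (7, 14), (7, 17), (7, 22), (7, 25), (7, 30)]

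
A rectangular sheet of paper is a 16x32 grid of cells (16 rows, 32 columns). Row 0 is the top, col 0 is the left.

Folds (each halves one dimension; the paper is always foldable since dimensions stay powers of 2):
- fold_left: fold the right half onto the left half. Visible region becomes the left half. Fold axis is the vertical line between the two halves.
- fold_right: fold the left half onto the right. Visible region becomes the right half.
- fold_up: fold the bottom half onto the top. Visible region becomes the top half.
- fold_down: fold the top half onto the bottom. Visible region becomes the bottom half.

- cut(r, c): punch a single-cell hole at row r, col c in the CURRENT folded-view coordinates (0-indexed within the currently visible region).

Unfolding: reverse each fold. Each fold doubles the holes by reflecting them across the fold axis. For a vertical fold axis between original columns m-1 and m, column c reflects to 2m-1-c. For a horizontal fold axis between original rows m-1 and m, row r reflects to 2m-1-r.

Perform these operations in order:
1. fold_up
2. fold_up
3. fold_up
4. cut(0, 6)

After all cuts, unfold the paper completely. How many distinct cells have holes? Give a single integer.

Answer: 8

Derivation:
Op 1 fold_up: fold axis h@8; visible region now rows[0,8) x cols[0,32) = 8x32
Op 2 fold_up: fold axis h@4; visible region now rows[0,4) x cols[0,32) = 4x32
Op 3 fold_up: fold axis h@2; visible region now rows[0,2) x cols[0,32) = 2x32
Op 4 cut(0, 6): punch at orig (0,6); cuts so far [(0, 6)]; region rows[0,2) x cols[0,32) = 2x32
Unfold 1 (reflect across h@2): 2 holes -> [(0, 6), (3, 6)]
Unfold 2 (reflect across h@4): 4 holes -> [(0, 6), (3, 6), (4, 6), (7, 6)]
Unfold 3 (reflect across h@8): 8 holes -> [(0, 6), (3, 6), (4, 6), (7, 6), (8, 6), (11, 6), (12, 6), (15, 6)]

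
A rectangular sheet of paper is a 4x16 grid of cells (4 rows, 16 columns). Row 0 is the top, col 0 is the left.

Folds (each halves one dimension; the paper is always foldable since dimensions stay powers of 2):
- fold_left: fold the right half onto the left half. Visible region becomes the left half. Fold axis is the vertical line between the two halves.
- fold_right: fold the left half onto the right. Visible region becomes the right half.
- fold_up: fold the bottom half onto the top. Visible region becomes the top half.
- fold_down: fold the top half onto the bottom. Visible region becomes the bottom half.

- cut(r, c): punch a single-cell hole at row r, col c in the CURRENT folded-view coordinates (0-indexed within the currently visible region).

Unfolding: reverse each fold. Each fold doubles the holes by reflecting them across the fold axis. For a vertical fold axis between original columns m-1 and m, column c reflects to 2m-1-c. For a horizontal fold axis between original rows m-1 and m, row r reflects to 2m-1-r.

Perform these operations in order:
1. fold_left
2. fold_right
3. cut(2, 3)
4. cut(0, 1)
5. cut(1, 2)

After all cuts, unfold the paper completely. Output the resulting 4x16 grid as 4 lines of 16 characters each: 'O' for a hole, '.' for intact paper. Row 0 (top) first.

Op 1 fold_left: fold axis v@8; visible region now rows[0,4) x cols[0,8) = 4x8
Op 2 fold_right: fold axis v@4; visible region now rows[0,4) x cols[4,8) = 4x4
Op 3 cut(2, 3): punch at orig (2,7); cuts so far [(2, 7)]; region rows[0,4) x cols[4,8) = 4x4
Op 4 cut(0, 1): punch at orig (0,5); cuts so far [(0, 5), (2, 7)]; region rows[0,4) x cols[4,8) = 4x4
Op 5 cut(1, 2): punch at orig (1,6); cuts so far [(0, 5), (1, 6), (2, 7)]; region rows[0,4) x cols[4,8) = 4x4
Unfold 1 (reflect across v@4): 6 holes -> [(0, 2), (0, 5), (1, 1), (1, 6), (2, 0), (2, 7)]
Unfold 2 (reflect across v@8): 12 holes -> [(0, 2), (0, 5), (0, 10), (0, 13), (1, 1), (1, 6), (1, 9), (1, 14), (2, 0), (2, 7), (2, 8), (2, 15)]

Answer: ..O..O....O..O..
.O....O..O....O.
O......OO......O
................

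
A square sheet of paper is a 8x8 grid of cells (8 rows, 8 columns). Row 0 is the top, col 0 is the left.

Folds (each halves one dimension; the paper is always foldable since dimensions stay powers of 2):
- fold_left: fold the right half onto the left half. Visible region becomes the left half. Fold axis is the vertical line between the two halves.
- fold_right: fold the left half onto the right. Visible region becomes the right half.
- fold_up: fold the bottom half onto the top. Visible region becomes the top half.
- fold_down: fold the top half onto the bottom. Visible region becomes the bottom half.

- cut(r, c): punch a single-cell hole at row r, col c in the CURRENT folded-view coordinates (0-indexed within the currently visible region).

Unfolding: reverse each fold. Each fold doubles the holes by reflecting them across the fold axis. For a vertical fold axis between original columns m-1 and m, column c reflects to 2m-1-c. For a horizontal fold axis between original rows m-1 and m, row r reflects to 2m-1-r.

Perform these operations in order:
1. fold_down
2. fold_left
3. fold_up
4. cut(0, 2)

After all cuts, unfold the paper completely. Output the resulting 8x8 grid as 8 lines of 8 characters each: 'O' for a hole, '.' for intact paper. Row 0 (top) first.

Op 1 fold_down: fold axis h@4; visible region now rows[4,8) x cols[0,8) = 4x8
Op 2 fold_left: fold axis v@4; visible region now rows[4,8) x cols[0,4) = 4x4
Op 3 fold_up: fold axis h@6; visible region now rows[4,6) x cols[0,4) = 2x4
Op 4 cut(0, 2): punch at orig (4,2); cuts so far [(4, 2)]; region rows[4,6) x cols[0,4) = 2x4
Unfold 1 (reflect across h@6): 2 holes -> [(4, 2), (7, 2)]
Unfold 2 (reflect across v@4): 4 holes -> [(4, 2), (4, 5), (7, 2), (7, 5)]
Unfold 3 (reflect across h@4): 8 holes -> [(0, 2), (0, 5), (3, 2), (3, 5), (4, 2), (4, 5), (7, 2), (7, 5)]

Answer: ..O..O..
........
........
..O..O..
..O..O..
........
........
..O..O..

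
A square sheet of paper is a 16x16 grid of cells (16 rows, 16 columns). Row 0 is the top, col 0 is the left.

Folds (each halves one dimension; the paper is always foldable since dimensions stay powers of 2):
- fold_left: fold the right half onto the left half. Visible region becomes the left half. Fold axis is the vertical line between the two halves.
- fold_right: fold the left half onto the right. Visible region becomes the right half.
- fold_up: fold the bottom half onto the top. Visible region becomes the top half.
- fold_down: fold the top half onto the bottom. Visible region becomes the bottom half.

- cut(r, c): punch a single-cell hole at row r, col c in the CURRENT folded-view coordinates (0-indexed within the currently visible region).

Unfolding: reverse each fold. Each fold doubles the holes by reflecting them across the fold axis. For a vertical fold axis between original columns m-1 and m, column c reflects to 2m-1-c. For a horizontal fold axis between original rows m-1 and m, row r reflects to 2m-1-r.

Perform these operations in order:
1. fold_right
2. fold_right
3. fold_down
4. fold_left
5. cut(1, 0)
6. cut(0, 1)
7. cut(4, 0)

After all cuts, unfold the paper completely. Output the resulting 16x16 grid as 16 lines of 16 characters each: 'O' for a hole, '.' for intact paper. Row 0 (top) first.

Op 1 fold_right: fold axis v@8; visible region now rows[0,16) x cols[8,16) = 16x8
Op 2 fold_right: fold axis v@12; visible region now rows[0,16) x cols[12,16) = 16x4
Op 3 fold_down: fold axis h@8; visible region now rows[8,16) x cols[12,16) = 8x4
Op 4 fold_left: fold axis v@14; visible region now rows[8,16) x cols[12,14) = 8x2
Op 5 cut(1, 0): punch at orig (9,12); cuts so far [(9, 12)]; region rows[8,16) x cols[12,14) = 8x2
Op 6 cut(0, 1): punch at orig (8,13); cuts so far [(8, 13), (9, 12)]; region rows[8,16) x cols[12,14) = 8x2
Op 7 cut(4, 0): punch at orig (12,12); cuts so far [(8, 13), (9, 12), (12, 12)]; region rows[8,16) x cols[12,14) = 8x2
Unfold 1 (reflect across v@14): 6 holes -> [(8, 13), (8, 14), (9, 12), (9, 15), (12, 12), (12, 15)]
Unfold 2 (reflect across h@8): 12 holes -> [(3, 12), (3, 15), (6, 12), (6, 15), (7, 13), (7, 14), (8, 13), (8, 14), (9, 12), (9, 15), (12, 12), (12, 15)]
Unfold 3 (reflect across v@12): 24 holes -> [(3, 8), (3, 11), (3, 12), (3, 15), (6, 8), (6, 11), (6, 12), (6, 15), (7, 9), (7, 10), (7, 13), (7, 14), (8, 9), (8, 10), (8, 13), (8, 14), (9, 8), (9, 11), (9, 12), (9, 15), (12, 8), (12, 11), (12, 12), (12, 15)]
Unfold 4 (reflect across v@8): 48 holes -> [(3, 0), (3, 3), (3, 4), (3, 7), (3, 8), (3, 11), (3, 12), (3, 15), (6, 0), (6, 3), (6, 4), (6, 7), (6, 8), (6, 11), (6, 12), (6, 15), (7, 1), (7, 2), (7, 5), (7, 6), (7, 9), (7, 10), (7, 13), (7, 14), (8, 1), (8, 2), (8, 5), (8, 6), (8, 9), (8, 10), (8, 13), (8, 14), (9, 0), (9, 3), (9, 4), (9, 7), (9, 8), (9, 11), (9, 12), (9, 15), (12, 0), (12, 3), (12, 4), (12, 7), (12, 8), (12, 11), (12, 12), (12, 15)]

Answer: ................
................
................
O..OO..OO..OO..O
................
................
O..OO..OO..OO..O
.OO..OO..OO..OO.
.OO..OO..OO..OO.
O..OO..OO..OO..O
................
................
O..OO..OO..OO..O
................
................
................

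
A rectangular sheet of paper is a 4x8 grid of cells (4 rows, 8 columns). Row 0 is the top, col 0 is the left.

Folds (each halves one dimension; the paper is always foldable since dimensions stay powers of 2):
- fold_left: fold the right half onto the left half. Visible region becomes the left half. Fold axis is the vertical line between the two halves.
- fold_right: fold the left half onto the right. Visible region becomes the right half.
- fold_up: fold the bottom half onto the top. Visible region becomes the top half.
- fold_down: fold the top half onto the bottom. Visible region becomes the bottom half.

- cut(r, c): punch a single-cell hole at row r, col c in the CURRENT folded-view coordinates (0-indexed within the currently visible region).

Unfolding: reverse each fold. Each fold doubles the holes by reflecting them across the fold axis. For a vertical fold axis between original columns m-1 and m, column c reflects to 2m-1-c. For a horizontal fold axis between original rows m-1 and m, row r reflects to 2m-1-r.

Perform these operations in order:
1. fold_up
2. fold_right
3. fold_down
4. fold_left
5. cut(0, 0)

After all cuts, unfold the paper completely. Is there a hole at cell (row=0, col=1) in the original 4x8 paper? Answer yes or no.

Op 1 fold_up: fold axis h@2; visible region now rows[0,2) x cols[0,8) = 2x8
Op 2 fold_right: fold axis v@4; visible region now rows[0,2) x cols[4,8) = 2x4
Op 3 fold_down: fold axis h@1; visible region now rows[1,2) x cols[4,8) = 1x4
Op 4 fold_left: fold axis v@6; visible region now rows[1,2) x cols[4,6) = 1x2
Op 5 cut(0, 0): punch at orig (1,4); cuts so far [(1, 4)]; region rows[1,2) x cols[4,6) = 1x2
Unfold 1 (reflect across v@6): 2 holes -> [(1, 4), (1, 7)]
Unfold 2 (reflect across h@1): 4 holes -> [(0, 4), (0, 7), (1, 4), (1, 7)]
Unfold 3 (reflect across v@4): 8 holes -> [(0, 0), (0, 3), (0, 4), (0, 7), (1, 0), (1, 3), (1, 4), (1, 7)]
Unfold 4 (reflect across h@2): 16 holes -> [(0, 0), (0, 3), (0, 4), (0, 7), (1, 0), (1, 3), (1, 4), (1, 7), (2, 0), (2, 3), (2, 4), (2, 7), (3, 0), (3, 3), (3, 4), (3, 7)]
Holes: [(0, 0), (0, 3), (0, 4), (0, 7), (1, 0), (1, 3), (1, 4), (1, 7), (2, 0), (2, 3), (2, 4), (2, 7), (3, 0), (3, 3), (3, 4), (3, 7)]

Answer: no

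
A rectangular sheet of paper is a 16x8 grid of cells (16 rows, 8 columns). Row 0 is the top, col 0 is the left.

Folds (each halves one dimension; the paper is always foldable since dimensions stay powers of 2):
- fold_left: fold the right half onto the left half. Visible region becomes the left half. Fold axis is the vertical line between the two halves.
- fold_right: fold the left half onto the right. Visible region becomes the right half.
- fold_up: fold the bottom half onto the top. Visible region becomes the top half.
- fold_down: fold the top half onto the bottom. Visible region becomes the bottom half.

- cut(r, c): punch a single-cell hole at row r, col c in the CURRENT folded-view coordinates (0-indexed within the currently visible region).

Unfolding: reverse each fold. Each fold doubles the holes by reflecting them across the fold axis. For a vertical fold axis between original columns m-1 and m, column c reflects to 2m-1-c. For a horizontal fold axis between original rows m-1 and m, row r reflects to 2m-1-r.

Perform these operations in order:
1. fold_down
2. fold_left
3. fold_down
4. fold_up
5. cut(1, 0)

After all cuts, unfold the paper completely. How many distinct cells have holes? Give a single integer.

Op 1 fold_down: fold axis h@8; visible region now rows[8,16) x cols[0,8) = 8x8
Op 2 fold_left: fold axis v@4; visible region now rows[8,16) x cols[0,4) = 8x4
Op 3 fold_down: fold axis h@12; visible region now rows[12,16) x cols[0,4) = 4x4
Op 4 fold_up: fold axis h@14; visible region now rows[12,14) x cols[0,4) = 2x4
Op 5 cut(1, 0): punch at orig (13,0); cuts so far [(13, 0)]; region rows[12,14) x cols[0,4) = 2x4
Unfold 1 (reflect across h@14): 2 holes -> [(13, 0), (14, 0)]
Unfold 2 (reflect across h@12): 4 holes -> [(9, 0), (10, 0), (13, 0), (14, 0)]
Unfold 3 (reflect across v@4): 8 holes -> [(9, 0), (9, 7), (10, 0), (10, 7), (13, 0), (13, 7), (14, 0), (14, 7)]
Unfold 4 (reflect across h@8): 16 holes -> [(1, 0), (1, 7), (2, 0), (2, 7), (5, 0), (5, 7), (6, 0), (6, 7), (9, 0), (9, 7), (10, 0), (10, 7), (13, 0), (13, 7), (14, 0), (14, 7)]

Answer: 16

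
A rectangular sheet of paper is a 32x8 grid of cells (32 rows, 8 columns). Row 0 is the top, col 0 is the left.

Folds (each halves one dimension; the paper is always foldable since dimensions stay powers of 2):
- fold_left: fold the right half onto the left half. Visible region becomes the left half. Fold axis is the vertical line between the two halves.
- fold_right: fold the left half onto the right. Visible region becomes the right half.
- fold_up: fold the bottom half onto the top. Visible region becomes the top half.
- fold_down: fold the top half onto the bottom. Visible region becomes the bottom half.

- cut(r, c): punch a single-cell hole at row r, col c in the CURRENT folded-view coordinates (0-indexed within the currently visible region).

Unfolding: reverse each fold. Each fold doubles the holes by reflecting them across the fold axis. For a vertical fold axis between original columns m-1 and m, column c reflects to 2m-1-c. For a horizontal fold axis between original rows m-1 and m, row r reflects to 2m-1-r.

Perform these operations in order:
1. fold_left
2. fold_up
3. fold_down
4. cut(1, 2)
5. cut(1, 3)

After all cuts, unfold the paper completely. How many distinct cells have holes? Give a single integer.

Answer: 16

Derivation:
Op 1 fold_left: fold axis v@4; visible region now rows[0,32) x cols[0,4) = 32x4
Op 2 fold_up: fold axis h@16; visible region now rows[0,16) x cols[0,4) = 16x4
Op 3 fold_down: fold axis h@8; visible region now rows[8,16) x cols[0,4) = 8x4
Op 4 cut(1, 2): punch at orig (9,2); cuts so far [(9, 2)]; region rows[8,16) x cols[0,4) = 8x4
Op 5 cut(1, 3): punch at orig (9,3); cuts so far [(9, 2), (9, 3)]; region rows[8,16) x cols[0,4) = 8x4
Unfold 1 (reflect across h@8): 4 holes -> [(6, 2), (6, 3), (9, 2), (9, 3)]
Unfold 2 (reflect across h@16): 8 holes -> [(6, 2), (6, 3), (9, 2), (9, 3), (22, 2), (22, 3), (25, 2), (25, 3)]
Unfold 3 (reflect across v@4): 16 holes -> [(6, 2), (6, 3), (6, 4), (6, 5), (9, 2), (9, 3), (9, 4), (9, 5), (22, 2), (22, 3), (22, 4), (22, 5), (25, 2), (25, 3), (25, 4), (25, 5)]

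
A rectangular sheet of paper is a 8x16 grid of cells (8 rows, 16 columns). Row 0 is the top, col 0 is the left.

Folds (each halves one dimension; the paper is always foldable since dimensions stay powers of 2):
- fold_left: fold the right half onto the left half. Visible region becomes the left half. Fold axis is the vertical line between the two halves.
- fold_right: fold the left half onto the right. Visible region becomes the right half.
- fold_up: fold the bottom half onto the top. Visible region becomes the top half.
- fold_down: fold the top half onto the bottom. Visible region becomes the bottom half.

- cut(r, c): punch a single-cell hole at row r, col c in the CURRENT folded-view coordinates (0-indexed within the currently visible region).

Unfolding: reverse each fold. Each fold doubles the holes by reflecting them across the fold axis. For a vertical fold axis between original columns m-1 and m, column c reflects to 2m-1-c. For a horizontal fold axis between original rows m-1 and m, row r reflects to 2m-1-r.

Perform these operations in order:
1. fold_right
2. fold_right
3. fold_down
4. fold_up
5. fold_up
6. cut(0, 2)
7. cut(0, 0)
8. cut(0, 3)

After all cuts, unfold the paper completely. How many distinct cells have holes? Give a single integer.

Op 1 fold_right: fold axis v@8; visible region now rows[0,8) x cols[8,16) = 8x8
Op 2 fold_right: fold axis v@12; visible region now rows[0,8) x cols[12,16) = 8x4
Op 3 fold_down: fold axis h@4; visible region now rows[4,8) x cols[12,16) = 4x4
Op 4 fold_up: fold axis h@6; visible region now rows[4,6) x cols[12,16) = 2x4
Op 5 fold_up: fold axis h@5; visible region now rows[4,5) x cols[12,16) = 1x4
Op 6 cut(0, 2): punch at orig (4,14); cuts so far [(4, 14)]; region rows[4,5) x cols[12,16) = 1x4
Op 7 cut(0, 0): punch at orig (4,12); cuts so far [(4, 12), (4, 14)]; region rows[4,5) x cols[12,16) = 1x4
Op 8 cut(0, 3): punch at orig (4,15); cuts so far [(4, 12), (4, 14), (4, 15)]; region rows[4,5) x cols[12,16) = 1x4
Unfold 1 (reflect across h@5): 6 holes -> [(4, 12), (4, 14), (4, 15), (5, 12), (5, 14), (5, 15)]
Unfold 2 (reflect across h@6): 12 holes -> [(4, 12), (4, 14), (4, 15), (5, 12), (5, 14), (5, 15), (6, 12), (6, 14), (6, 15), (7, 12), (7, 14), (7, 15)]
Unfold 3 (reflect across h@4): 24 holes -> [(0, 12), (0, 14), (0, 15), (1, 12), (1, 14), (1, 15), (2, 12), (2, 14), (2, 15), (3, 12), (3, 14), (3, 15), (4, 12), (4, 14), (4, 15), (5, 12), (5, 14), (5, 15), (6, 12), (6, 14), (6, 15), (7, 12), (7, 14), (7, 15)]
Unfold 4 (reflect across v@12): 48 holes -> [(0, 8), (0, 9), (0, 11), (0, 12), (0, 14), (0, 15), (1, 8), (1, 9), (1, 11), (1, 12), (1, 14), (1, 15), (2, 8), (2, 9), (2, 11), (2, 12), (2, 14), (2, 15), (3, 8), (3, 9), (3, 11), (3, 12), (3, 14), (3, 15), (4, 8), (4, 9), (4, 11), (4, 12), (4, 14), (4, 15), (5, 8), (5, 9), (5, 11), (5, 12), (5, 14), (5, 15), (6, 8), (6, 9), (6, 11), (6, 12), (6, 14), (6, 15), (7, 8), (7, 9), (7, 11), (7, 12), (7, 14), (7, 15)]
Unfold 5 (reflect across v@8): 96 holes -> [(0, 0), (0, 1), (0, 3), (0, 4), (0, 6), (0, 7), (0, 8), (0, 9), (0, 11), (0, 12), (0, 14), (0, 15), (1, 0), (1, 1), (1, 3), (1, 4), (1, 6), (1, 7), (1, 8), (1, 9), (1, 11), (1, 12), (1, 14), (1, 15), (2, 0), (2, 1), (2, 3), (2, 4), (2, 6), (2, 7), (2, 8), (2, 9), (2, 11), (2, 12), (2, 14), (2, 15), (3, 0), (3, 1), (3, 3), (3, 4), (3, 6), (3, 7), (3, 8), (3, 9), (3, 11), (3, 12), (3, 14), (3, 15), (4, 0), (4, 1), (4, 3), (4, 4), (4, 6), (4, 7), (4, 8), (4, 9), (4, 11), (4, 12), (4, 14), (4, 15), (5, 0), (5, 1), (5, 3), (5, 4), (5, 6), (5, 7), (5, 8), (5, 9), (5, 11), (5, 12), (5, 14), (5, 15), (6, 0), (6, 1), (6, 3), (6, 4), (6, 6), (6, 7), (6, 8), (6, 9), (6, 11), (6, 12), (6, 14), (6, 15), (7, 0), (7, 1), (7, 3), (7, 4), (7, 6), (7, 7), (7, 8), (7, 9), (7, 11), (7, 12), (7, 14), (7, 15)]

Answer: 96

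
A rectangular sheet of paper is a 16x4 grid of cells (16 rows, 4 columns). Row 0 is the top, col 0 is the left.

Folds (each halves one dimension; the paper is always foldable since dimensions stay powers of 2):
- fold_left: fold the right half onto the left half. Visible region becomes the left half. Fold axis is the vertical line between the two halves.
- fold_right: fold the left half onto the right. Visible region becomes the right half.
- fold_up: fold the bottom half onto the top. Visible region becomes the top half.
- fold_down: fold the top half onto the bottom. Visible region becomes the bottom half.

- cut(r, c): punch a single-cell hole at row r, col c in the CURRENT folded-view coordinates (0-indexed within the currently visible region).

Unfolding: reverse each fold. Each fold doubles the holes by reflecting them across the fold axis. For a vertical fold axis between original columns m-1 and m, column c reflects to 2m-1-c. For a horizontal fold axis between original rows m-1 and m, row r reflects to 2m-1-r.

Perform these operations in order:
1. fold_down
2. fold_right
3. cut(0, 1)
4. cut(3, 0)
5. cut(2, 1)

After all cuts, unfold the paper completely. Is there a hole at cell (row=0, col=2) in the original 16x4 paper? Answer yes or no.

Answer: no

Derivation:
Op 1 fold_down: fold axis h@8; visible region now rows[8,16) x cols[0,4) = 8x4
Op 2 fold_right: fold axis v@2; visible region now rows[8,16) x cols[2,4) = 8x2
Op 3 cut(0, 1): punch at orig (8,3); cuts so far [(8, 3)]; region rows[8,16) x cols[2,4) = 8x2
Op 4 cut(3, 0): punch at orig (11,2); cuts so far [(8, 3), (11, 2)]; region rows[8,16) x cols[2,4) = 8x2
Op 5 cut(2, 1): punch at orig (10,3); cuts so far [(8, 3), (10, 3), (11, 2)]; region rows[8,16) x cols[2,4) = 8x2
Unfold 1 (reflect across v@2): 6 holes -> [(8, 0), (8, 3), (10, 0), (10, 3), (11, 1), (11, 2)]
Unfold 2 (reflect across h@8): 12 holes -> [(4, 1), (4, 2), (5, 0), (5, 3), (7, 0), (7, 3), (8, 0), (8, 3), (10, 0), (10, 3), (11, 1), (11, 2)]
Holes: [(4, 1), (4, 2), (5, 0), (5, 3), (7, 0), (7, 3), (8, 0), (8, 3), (10, 0), (10, 3), (11, 1), (11, 2)]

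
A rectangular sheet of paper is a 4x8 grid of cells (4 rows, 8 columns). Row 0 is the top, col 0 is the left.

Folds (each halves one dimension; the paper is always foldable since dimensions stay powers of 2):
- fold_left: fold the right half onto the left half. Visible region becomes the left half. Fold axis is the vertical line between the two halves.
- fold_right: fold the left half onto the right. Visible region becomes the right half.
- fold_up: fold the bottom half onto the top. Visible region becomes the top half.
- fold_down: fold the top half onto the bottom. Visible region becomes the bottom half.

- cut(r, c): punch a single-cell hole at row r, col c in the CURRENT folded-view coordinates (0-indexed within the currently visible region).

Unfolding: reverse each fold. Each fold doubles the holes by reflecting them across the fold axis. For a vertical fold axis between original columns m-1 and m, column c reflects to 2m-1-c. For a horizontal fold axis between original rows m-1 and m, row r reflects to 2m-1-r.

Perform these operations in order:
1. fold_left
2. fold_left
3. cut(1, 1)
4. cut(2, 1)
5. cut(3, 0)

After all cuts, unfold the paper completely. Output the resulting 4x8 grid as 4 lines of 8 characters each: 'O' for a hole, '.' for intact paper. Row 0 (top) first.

Op 1 fold_left: fold axis v@4; visible region now rows[0,4) x cols[0,4) = 4x4
Op 2 fold_left: fold axis v@2; visible region now rows[0,4) x cols[0,2) = 4x2
Op 3 cut(1, 1): punch at orig (1,1); cuts so far [(1, 1)]; region rows[0,4) x cols[0,2) = 4x2
Op 4 cut(2, 1): punch at orig (2,1); cuts so far [(1, 1), (2, 1)]; region rows[0,4) x cols[0,2) = 4x2
Op 5 cut(3, 0): punch at orig (3,0); cuts so far [(1, 1), (2, 1), (3, 0)]; region rows[0,4) x cols[0,2) = 4x2
Unfold 1 (reflect across v@2): 6 holes -> [(1, 1), (1, 2), (2, 1), (2, 2), (3, 0), (3, 3)]
Unfold 2 (reflect across v@4): 12 holes -> [(1, 1), (1, 2), (1, 5), (1, 6), (2, 1), (2, 2), (2, 5), (2, 6), (3, 0), (3, 3), (3, 4), (3, 7)]

Answer: ........
.OO..OO.
.OO..OO.
O..OO..O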